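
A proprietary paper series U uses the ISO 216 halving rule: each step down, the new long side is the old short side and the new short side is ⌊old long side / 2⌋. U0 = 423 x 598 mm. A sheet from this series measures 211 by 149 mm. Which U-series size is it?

U0: 423 × 598 mm
U1: 299 × 423 mm
U2: 211 × 299 mm
U3: 149 × 211 mm
U4: 105 × 149 mm
→ matches U3.

U3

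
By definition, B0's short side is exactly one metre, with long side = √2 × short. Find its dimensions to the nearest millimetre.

Short side = 1000 mm; long side = 1000√2 ≈ 1414.2 mm.

1000 × 1414 mm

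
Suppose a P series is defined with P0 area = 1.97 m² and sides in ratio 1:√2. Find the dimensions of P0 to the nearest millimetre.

1180 × 1669 mm

Let the short side be w mm. Then w · w√2 = 1.97 m² = 1,970,000 mm².
w² = 1,970,000/√2, so w ≈ 1180.3 mm; long side = w√2 ≈ 1669.1 mm.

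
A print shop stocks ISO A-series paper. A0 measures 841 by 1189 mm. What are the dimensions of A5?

A1: ⌊1189/2⌋ × 841 = 594 × 841 mm
A2: ⌊841/2⌋ × 594 = 420 × 594 mm
A3: ⌊594/2⌋ × 420 = 297 × 420 mm
A4: ⌊420/2⌋ × 297 = 210 × 297 mm
A5: ⌊297/2⌋ × 210 = 148 × 210 mm

148 × 210 mm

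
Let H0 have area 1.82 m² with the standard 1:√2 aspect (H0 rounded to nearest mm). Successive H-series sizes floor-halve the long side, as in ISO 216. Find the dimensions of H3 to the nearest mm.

401 × 567 mm

Let H0's short side be w mm. w · w√2 = 1.82 m² = 1,820,000 mm², so w ≈ 1134.4 mm and w√2 ≈ 1604.3 mm → H0 = 1134 × 1604 mm.
H1: ⌊1604/2⌋ × 1134 = 802 × 1134 mm
H2: ⌊1134/2⌋ × 802 = 567 × 802 mm
H3: ⌊802/2⌋ × 567 = 401 × 567 mm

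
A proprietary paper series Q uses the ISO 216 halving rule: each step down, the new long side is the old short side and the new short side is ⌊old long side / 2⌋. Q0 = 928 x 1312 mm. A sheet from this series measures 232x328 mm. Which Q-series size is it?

Q0: 928 × 1312 mm
Q1: 656 × 928 mm
Q2: 464 × 656 mm
Q3: 328 × 464 mm
Q4: 232 × 328 mm
Q5: 164 × 232 mm
→ matches Q4.

Q4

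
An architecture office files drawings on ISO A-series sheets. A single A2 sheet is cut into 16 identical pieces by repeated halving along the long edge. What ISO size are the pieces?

A6

16 = 2^4, so 4 halving steps.
A2 → A3 → … → A6 after 4 steps.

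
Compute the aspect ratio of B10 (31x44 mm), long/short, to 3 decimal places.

1.419

44 / 31 = 1.419
ISO 216 targets √2 ≈ 1.414; the +0.005 deviation is from mm rounding.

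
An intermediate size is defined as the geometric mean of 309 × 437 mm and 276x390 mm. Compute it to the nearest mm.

Short side: √(309 · 276) = √85284 ≈ 292.0 → 292 mm
Long side: √(437 · 390) = √170430 ≈ 412.8 → 413 mm

292 × 413 mm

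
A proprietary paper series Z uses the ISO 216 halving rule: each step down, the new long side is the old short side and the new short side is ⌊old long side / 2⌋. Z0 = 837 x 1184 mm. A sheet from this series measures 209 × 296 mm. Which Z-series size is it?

Z0: 837 × 1184 mm
Z1: 592 × 837 mm
Z2: 418 × 592 mm
Z3: 296 × 418 mm
Z4: 209 × 296 mm
Z5: 148 × 209 mm
→ matches Z4.

Z4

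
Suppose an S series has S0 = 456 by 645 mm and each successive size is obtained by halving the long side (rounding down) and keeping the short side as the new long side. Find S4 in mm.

114 × 161 mm

S1: ⌊645/2⌋ × 456 = 322 × 456 mm
S2: ⌊456/2⌋ × 322 = 228 × 322 mm
S3: ⌊322/2⌋ × 228 = 161 × 228 mm
S4: ⌊228/2⌋ × 161 = 114 × 161 mm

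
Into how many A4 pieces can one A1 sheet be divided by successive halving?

8

Each ISO step halves the sheet: 1 × A1 → 2 × A2 → 4 × A3 → 8 × A4
From A1 to A4 is 3 halving steps: 2^3 = 8.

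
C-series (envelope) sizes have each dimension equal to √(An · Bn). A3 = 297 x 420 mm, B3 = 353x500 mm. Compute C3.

324 × 458 mm

Short side: √(297 · 353) = √104841 ≈ 323.8 → 324 mm
Long side: √(420 · 500) = √210000 ≈ 458.3 → 458 mm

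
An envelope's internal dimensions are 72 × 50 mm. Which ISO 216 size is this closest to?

Aspect ratio 72/50 ≈ 1.440 (ISO target is √2 ≈ 1.414).
In the A-series (A0 area = 1 m²): A8 = 52 × 74 mm.
Off by 4 mm total — nearest standard size.

A8 (52 × 74 mm)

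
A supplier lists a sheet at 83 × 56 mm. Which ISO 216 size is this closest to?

Aspect ratio 83/56 ≈ 1.482 (ISO target is √2 ≈ 1.414).
In the C-series (envelope sizes, between A and B): C8 = 57 × 81 mm.
Off by 3 mm total — nearest standard size.

C8 (57 × 81 mm)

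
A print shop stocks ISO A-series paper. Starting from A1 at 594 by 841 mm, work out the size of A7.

A2: ⌊841/2⌋ × 594 = 420 × 594 mm
A3: ⌊594/2⌋ × 420 = 297 × 420 mm
A4: ⌊420/2⌋ × 297 = 210 × 297 mm
A5: ⌊297/2⌋ × 210 = 148 × 210 mm
A6: ⌊210/2⌋ × 148 = 105 × 148 mm
A7: ⌊148/2⌋ × 105 = 74 × 105 mm

74 × 105 mm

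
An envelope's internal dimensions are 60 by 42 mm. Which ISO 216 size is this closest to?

B9 (44 × 62 mm)

Aspect ratio 60/42 ≈ 1.429 — close to the ISO √2 ≈ 1.414.
In the B-series (B0 = 1000 × 1414 mm): B9 = 44 × 62 mm.
Off by 4 mm total — nearest standard size.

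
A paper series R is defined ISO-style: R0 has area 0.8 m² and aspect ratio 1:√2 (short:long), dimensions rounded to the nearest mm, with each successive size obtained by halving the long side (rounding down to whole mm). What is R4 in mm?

188 × 266 mm

Let R0's short side be w mm. w · w√2 = 0.8 m² = 800,000 mm², so w ≈ 752.1 mm and w√2 ≈ 1063.7 mm → R0 = 752 × 1064 mm.
R1: ⌊1064/2⌋ × 752 = 532 × 752 mm
R2: ⌊752/2⌋ × 532 = 376 × 532 mm
R3: ⌊532/2⌋ × 376 = 266 × 376 mm
R4: ⌊376/2⌋ × 266 = 188 × 266 mm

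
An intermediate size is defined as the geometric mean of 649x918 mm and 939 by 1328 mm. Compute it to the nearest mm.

781 × 1104 mm

Short side: √(649 · 939) = √609411 ≈ 780.6 → 781 mm
Long side: √(918 · 1328) = √1219104 ≈ 1104.1 → 1104 mm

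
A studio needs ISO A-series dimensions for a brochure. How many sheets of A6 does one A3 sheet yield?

Each ISO step halves the sheet: 1 × A3 → 2 × A4 → 4 × A5 → 8 × A6
From A3 to A6 is 3 halving steps: 2^3 = 8.

8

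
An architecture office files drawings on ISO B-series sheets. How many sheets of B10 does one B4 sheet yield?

Each ISO step halves the sheet: 1 × B4 → 2 × B5 → 4 × B6 → 8 × B7 → …
From B4 to B10 is 6 halving steps: 2^6 = 64.

64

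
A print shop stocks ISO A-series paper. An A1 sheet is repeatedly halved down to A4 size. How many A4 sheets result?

8

A1 = 594 × 841 mm; A4 = 210 × 297 mm.
Each halving step doubles the count; 3 steps from A1 to A4.
2^3 = 8.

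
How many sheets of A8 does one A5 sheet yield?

A5 = 148 × 210 mm; A8 = 52 × 74 mm.
Each halving step doubles the count; 3 steps from A5 to A8.
2^3 = 8.

8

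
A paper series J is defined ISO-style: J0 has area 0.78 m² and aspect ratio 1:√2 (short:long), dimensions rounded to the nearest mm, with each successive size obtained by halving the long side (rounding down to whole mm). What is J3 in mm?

262 × 371 mm

Let J0's short side be w mm. w · w√2 = 0.78 m² = 780,000 mm², so w ≈ 742.7 mm and w√2 ≈ 1050.3 mm → J0 = 743 × 1050 mm.
J1: ⌊1050/2⌋ × 743 = 525 × 743 mm
J2: ⌊743/2⌋ × 525 = 371 × 525 mm
J3: ⌊525/2⌋ × 371 = 262 × 371 mm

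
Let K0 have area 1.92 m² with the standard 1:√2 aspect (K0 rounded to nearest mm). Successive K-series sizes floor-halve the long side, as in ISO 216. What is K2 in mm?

Let K0's short side be w mm. w · w√2 = 1.92 m² = 1,920,000 mm², so w ≈ 1165.2 mm and w√2 ≈ 1647.8 mm → K0 = 1165 × 1648 mm.
K1: ⌊1648/2⌋ × 1165 = 824 × 1165 mm
K2: ⌊1165/2⌋ × 824 = 582 × 824 mm

582 × 824 mm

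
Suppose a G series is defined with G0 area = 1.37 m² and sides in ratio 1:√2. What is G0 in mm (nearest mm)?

984 × 1392 mm

Let the short side be w mm. Then w · w√2 = 1.37 m² = 1,370,000 mm².
w² = 1,370,000/√2, so w ≈ 984.2 mm; long side = w√2 ≈ 1391.9 mm.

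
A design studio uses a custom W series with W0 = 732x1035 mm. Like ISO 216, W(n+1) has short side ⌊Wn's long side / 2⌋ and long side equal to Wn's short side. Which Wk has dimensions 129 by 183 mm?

W5

W0: 732 × 1035 mm
W1: 517 × 732 mm
W2: 366 × 517 mm
W3: 258 × 366 mm
W4: 183 × 258 mm
W5: 129 × 183 mm
W6: 91 × 129 mm
→ matches W5.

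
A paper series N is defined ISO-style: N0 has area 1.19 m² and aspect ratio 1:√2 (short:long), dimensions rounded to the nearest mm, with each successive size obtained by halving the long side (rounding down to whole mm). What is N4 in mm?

Let N0's short side be w mm. w · w√2 = 1.19 m² = 1,190,000 mm², so w ≈ 917.3 mm and w√2 ≈ 1297.3 mm → N0 = 917 × 1297 mm.
N1: ⌊1297/2⌋ × 917 = 648 × 917 mm
N2: ⌊917/2⌋ × 648 = 458 × 648 mm
N3: ⌊648/2⌋ × 458 = 324 × 458 mm
N4: ⌊458/2⌋ × 324 = 229 × 324 mm

229 × 324 mm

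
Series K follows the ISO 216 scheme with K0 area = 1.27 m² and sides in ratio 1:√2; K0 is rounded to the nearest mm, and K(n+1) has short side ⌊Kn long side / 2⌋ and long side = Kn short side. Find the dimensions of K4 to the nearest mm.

Let K0's short side be w mm. w · w√2 = 1.27 m² = 1,270,000 mm², so w ≈ 947.6 mm and w√2 ≈ 1340.2 mm → K0 = 948 × 1340 mm.
K1: ⌊1340/2⌋ × 948 = 670 × 948 mm
K2: ⌊948/2⌋ × 670 = 474 × 670 mm
K3: ⌊670/2⌋ × 474 = 335 × 474 mm
K4: ⌊474/2⌋ × 335 = 237 × 335 mm

237 × 335 mm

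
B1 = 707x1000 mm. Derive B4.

250 × 353 mm

B2: ⌊1000/2⌋ × 707 = 500 × 707 mm
B3: ⌊707/2⌋ × 500 = 353 × 500 mm
B4: ⌊500/2⌋ × 353 = 250 × 353 mm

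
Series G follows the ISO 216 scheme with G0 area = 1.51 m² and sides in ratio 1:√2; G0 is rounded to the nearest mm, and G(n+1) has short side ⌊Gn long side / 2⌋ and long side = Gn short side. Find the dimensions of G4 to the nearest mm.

258 × 365 mm

Let G0's short side be w mm. w · w√2 = 1.51 m² = 1,510,000 mm², so w ≈ 1033.3 mm and w√2 ≈ 1461.3 mm → G0 = 1033 × 1461 mm.
G1: ⌊1461/2⌋ × 1033 = 730 × 1033 mm
G2: ⌊1033/2⌋ × 730 = 516 × 730 mm
G3: ⌊730/2⌋ × 516 = 365 × 516 mm
G4: ⌊516/2⌋ × 365 = 258 × 365 mm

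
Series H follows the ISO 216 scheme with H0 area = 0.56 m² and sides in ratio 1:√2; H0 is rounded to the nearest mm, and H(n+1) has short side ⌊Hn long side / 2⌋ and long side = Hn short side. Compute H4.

Let H0's short side be w mm. w · w√2 = 0.56 m² = 560,000 mm², so w ≈ 629.3 mm and w√2 ≈ 889.9 mm → H0 = 629 × 890 mm.
H1: ⌊890/2⌋ × 629 = 445 × 629 mm
H2: ⌊629/2⌋ × 445 = 314 × 445 mm
H3: ⌊445/2⌋ × 314 = 222 × 314 mm
H4: ⌊314/2⌋ × 222 = 157 × 222 mm

157 × 222 mm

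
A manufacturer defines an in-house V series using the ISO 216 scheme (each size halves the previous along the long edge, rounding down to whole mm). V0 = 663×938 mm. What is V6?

82 × 117 mm

V1 = 469 × 663 mm (from V0 by 1 halving).
V2: ⌊663/2⌋ × 469 = 331 × 469 mm
V3: ⌊469/2⌋ × 331 = 234 × 331 mm
V4: ⌊331/2⌋ × 234 = 165 × 234 mm
V5: ⌊234/2⌋ × 165 = 117 × 165 mm
V6: ⌊165/2⌋ × 117 = 82 × 117 mm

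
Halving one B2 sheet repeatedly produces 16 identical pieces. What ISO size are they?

16 = 2^4, so 4 halving steps.
B2 → B3 → … → B6 after 4 steps.

B6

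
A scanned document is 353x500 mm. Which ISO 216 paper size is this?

B3 (353 × 500 mm)

Aspect ratio 500/353 ≈ 1.416 — close to the ISO √2 ≈ 1.414.
In the B-series (B0 = 1000 × 1414 mm): B3 = 353 × 500 mm.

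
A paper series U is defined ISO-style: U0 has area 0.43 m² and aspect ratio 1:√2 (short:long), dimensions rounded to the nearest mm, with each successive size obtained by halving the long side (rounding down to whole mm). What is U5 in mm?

Let U0's short side be w mm. w · w√2 = 0.43 m² = 430,000 mm², so w ≈ 551.4 mm and w√2 ≈ 779.8 mm → U0 = 551 × 780 mm.
U1: ⌊780/2⌋ × 551 = 390 × 551 mm
U2: ⌊551/2⌋ × 390 = 275 × 390 mm
U3: ⌊390/2⌋ × 275 = 195 × 275 mm
U4: ⌊275/2⌋ × 195 = 137 × 195 mm
U5: ⌊195/2⌋ × 137 = 97 × 137 mm

97 × 137 mm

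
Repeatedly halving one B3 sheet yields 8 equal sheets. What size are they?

8 = 2^3, so 3 halving steps.
B3 → B4 → … → B6 after 3 steps.

B6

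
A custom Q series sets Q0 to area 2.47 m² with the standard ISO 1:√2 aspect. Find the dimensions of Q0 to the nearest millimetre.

Let the short side be w mm. Then w · w√2 = 2.47 m² = 2,470,000 mm².
w² = 2,470,000/√2, so w ≈ 1321.6 mm; long side = w√2 ≈ 1869.0 mm.

1322 × 1869 mm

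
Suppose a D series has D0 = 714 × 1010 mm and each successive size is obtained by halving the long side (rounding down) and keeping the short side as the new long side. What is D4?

178 × 252 mm

D1: ⌊1010/2⌋ × 714 = 505 × 714 mm
D2: ⌊714/2⌋ × 505 = 357 × 505 mm
D3: ⌊505/2⌋ × 357 = 252 × 357 mm
D4: ⌊357/2⌋ × 252 = 178 × 252 mm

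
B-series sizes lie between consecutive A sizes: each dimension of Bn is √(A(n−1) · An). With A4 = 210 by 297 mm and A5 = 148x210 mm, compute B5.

Short side: √(210 · 148) = √31080 ≈ 176.3 → 176 mm
Long side: √(297 · 210) = √62370 ≈ 249.7 → 250 mm

176 × 250 mm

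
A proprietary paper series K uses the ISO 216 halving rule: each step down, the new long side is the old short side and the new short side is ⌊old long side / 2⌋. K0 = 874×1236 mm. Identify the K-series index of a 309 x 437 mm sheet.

K0: 874 × 1236 mm
K1: 618 × 874 mm
K2: 437 × 618 mm
K3: 309 × 437 mm
K4: 218 × 309 mm
→ matches K3.

K3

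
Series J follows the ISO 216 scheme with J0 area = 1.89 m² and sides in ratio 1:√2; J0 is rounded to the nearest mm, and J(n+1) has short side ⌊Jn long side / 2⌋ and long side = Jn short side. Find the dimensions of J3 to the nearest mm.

Let J0's short side be w mm. w · w√2 = 1.89 m² = 1,890,000 mm², so w ≈ 1156.0 mm and w√2 ≈ 1634.9 mm → J0 = 1156 × 1635 mm.
J1: ⌊1635/2⌋ × 1156 = 817 × 1156 mm
J2: ⌊1156/2⌋ × 817 = 578 × 817 mm
J3: ⌊817/2⌋ × 578 = 408 × 578 mm

408 × 578 mm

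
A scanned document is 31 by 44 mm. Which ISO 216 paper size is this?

B10 (31 × 44 mm)

Aspect ratio 44/31 ≈ 1.419 — close to the ISO √2 ≈ 1.414.
In the B-series (B0 = 1000 × 1414 mm): B10 = 31 × 44 mm.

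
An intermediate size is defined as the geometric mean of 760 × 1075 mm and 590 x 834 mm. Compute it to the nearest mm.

Short side: √(760 · 590) = √448400 ≈ 669.6 → 670 mm
Long side: √(1075 · 834) = √896550 ≈ 946.9 → 947 mm

670 × 947 mm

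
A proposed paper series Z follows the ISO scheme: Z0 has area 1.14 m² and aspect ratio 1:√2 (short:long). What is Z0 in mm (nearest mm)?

898 × 1270 mm

Let the short side be w mm. Then w · w√2 = 1.14 m² = 1,140,000 mm².
w² = 1,140,000/√2, so w ≈ 897.8 mm; long side = w√2 ≈ 1269.7 mm.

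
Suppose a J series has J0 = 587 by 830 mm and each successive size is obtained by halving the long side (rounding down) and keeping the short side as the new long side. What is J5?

J1: ⌊830/2⌋ × 587 = 415 × 587 mm
J2: ⌊587/2⌋ × 415 = 293 × 415 mm
J3: ⌊415/2⌋ × 293 = 207 × 293 mm
J4: ⌊293/2⌋ × 207 = 146 × 207 mm
J5: ⌊207/2⌋ × 146 = 103 × 146 mm

103 × 146 mm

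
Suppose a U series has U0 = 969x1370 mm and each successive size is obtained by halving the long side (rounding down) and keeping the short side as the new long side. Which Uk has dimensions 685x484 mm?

U2

U0: 969 × 1370 mm
U1: 685 × 969 mm
U2: 484 × 685 mm
U3: 342 × 484 mm
→ matches U2.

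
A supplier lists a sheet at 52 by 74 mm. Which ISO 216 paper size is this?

A8 (52 × 74 mm)

Aspect ratio 74/52 ≈ 1.423 — close to the ISO √2 ≈ 1.414.
In the A-series (A0 area = 1 m²): A8 = 52 × 74 mm.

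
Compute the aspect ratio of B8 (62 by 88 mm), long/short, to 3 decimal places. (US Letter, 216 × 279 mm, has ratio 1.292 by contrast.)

88 / 62 = 1.419
ISO 216 targets √2 ≈ 1.414; the +0.005 deviation is from mm rounding.

1.419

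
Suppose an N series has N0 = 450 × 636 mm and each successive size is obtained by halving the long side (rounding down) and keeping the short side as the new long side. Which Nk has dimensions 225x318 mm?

N0: 450 × 636 mm
N1: 318 × 450 mm
N2: 225 × 318 mm
N3: 159 × 225 mm
→ matches N2.

N2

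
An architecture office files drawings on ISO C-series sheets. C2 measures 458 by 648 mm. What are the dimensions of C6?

114 × 162 mm

C3: ⌊648/2⌋ × 458 = 324 × 458 mm
C4: ⌊458/2⌋ × 324 = 229 × 324 mm
C5: ⌊324/2⌋ × 229 = 162 × 229 mm
C6: ⌊229/2⌋ × 162 = 114 × 162 mm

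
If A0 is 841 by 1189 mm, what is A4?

A1: ⌊1189/2⌋ × 841 = 594 × 841 mm
A2: ⌊841/2⌋ × 594 = 420 × 594 mm
A3: ⌊594/2⌋ × 420 = 297 × 420 mm
A4: ⌊420/2⌋ × 297 = 210 × 297 mm

210 × 297 mm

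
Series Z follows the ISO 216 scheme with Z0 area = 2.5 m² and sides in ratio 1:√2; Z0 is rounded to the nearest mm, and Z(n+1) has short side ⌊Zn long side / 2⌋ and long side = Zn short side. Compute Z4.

332 × 470 mm

Let Z0's short side be w mm. w · w√2 = 2.5 m² = 2,500,000 mm², so w ≈ 1329.6 mm and w√2 ≈ 1880.3 mm → Z0 = 1330 × 1880 mm.
Z1: ⌊1880/2⌋ × 1330 = 940 × 1330 mm
Z2: ⌊1330/2⌋ × 940 = 665 × 940 mm
Z3: ⌊940/2⌋ × 665 = 470 × 665 mm
Z4: ⌊665/2⌋ × 470 = 332 × 470 mm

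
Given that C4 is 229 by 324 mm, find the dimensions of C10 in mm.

28 × 40 mm

C5: ⌊324/2⌋ × 229 = 162 × 229 mm
C6: ⌊229/2⌋ × 162 = 114 × 162 mm
C7: ⌊162/2⌋ × 114 = 81 × 114 mm
C8: ⌊114/2⌋ × 81 = 57 × 81 mm
C9: ⌊81/2⌋ × 57 = 40 × 57 mm
C10: ⌊57/2⌋ × 40 = 28 × 40 mm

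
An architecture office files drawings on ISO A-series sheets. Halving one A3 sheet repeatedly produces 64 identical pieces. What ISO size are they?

A9

64 = 2^6, so 6 halving steps.
A3 → A4 → … → A9 after 6 steps.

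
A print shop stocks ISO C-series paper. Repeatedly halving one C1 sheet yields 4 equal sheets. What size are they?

C3

4 = 2^2, so 2 halving steps.
C1 → C2 → … → C3 after 2 steps.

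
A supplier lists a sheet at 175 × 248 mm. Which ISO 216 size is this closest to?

B5 (176 × 250 mm)

Aspect ratio 248/175 ≈ 1.417 — close to the ISO √2 ≈ 1.414.
In the B-series (B0 = 1000 × 1414 mm): B5 = 176 × 250 mm.
Off by 3 mm total — nearest standard size.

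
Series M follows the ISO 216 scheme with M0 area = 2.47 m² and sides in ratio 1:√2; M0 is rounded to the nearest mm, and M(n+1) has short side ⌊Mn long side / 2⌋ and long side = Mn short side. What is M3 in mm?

467 × 661 mm

Let M0's short side be w mm. w · w√2 = 2.47 m² = 2,470,000 mm², so w ≈ 1321.6 mm and w√2 ≈ 1869.0 mm → M0 = 1322 × 1869 mm.
M1: ⌊1869/2⌋ × 1322 = 934 × 1322 mm
M2: ⌊1322/2⌋ × 934 = 661 × 934 mm
M3: ⌊934/2⌋ × 661 = 467 × 661 mm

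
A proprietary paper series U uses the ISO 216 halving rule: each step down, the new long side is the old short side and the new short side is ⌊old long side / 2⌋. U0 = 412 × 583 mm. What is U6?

U1: ⌊583/2⌋ × 412 = 291 × 412 mm
U2: ⌊412/2⌋ × 291 = 206 × 291 mm
U3: ⌊291/2⌋ × 206 = 145 × 206 mm
U4: ⌊206/2⌋ × 145 = 103 × 145 mm
U5: ⌊145/2⌋ × 103 = 72 × 103 mm
U6: ⌊103/2⌋ × 72 = 51 × 72 mm

51 × 72 mm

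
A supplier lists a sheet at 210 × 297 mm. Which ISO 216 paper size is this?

A4 (210 × 297 mm)

Aspect ratio 297/210 ≈ 1.414 — close to the ISO √2 ≈ 1.414.
In the A-series (A0 area = 1 m²): A4 = 210 × 297 mm.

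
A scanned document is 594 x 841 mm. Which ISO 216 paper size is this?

Aspect ratio 841/594 ≈ 1.416 — close to the ISO √2 ≈ 1.414.
In the A-series (A0 area = 1 m²): A1 = 594 × 841 mm.

A1 (594 × 841 mm)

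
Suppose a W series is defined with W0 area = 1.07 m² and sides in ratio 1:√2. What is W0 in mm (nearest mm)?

870 × 1230 mm

Let the short side be w mm. Then w · w√2 = 1.07 m² = 1,070,000 mm².
w² = 1,070,000/√2, so w ≈ 869.8 mm; long side = w√2 ≈ 1230.1 mm.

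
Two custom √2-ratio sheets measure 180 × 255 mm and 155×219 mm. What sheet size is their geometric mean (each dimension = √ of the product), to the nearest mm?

167 × 236 mm

Short side: √(180 · 155) = √27900 ≈ 167.0 → 167 mm
Long side: √(255 · 219) = √55845 ≈ 236.3 → 236 mm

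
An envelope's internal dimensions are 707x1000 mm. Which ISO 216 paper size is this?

Aspect ratio 1000/707 ≈ 1.414 — close to the ISO √2 ≈ 1.414.
In the B-series (B0 = 1000 × 1414 mm): B1 = 707 × 1000 mm.

B1 (707 × 1000 mm)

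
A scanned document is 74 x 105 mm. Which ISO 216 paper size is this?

Aspect ratio 105/74 ≈ 1.419 — close to the ISO √2 ≈ 1.414.
In the A-series (A0 area = 1 m²): A7 = 74 × 105 mm.

A7 (74 × 105 mm)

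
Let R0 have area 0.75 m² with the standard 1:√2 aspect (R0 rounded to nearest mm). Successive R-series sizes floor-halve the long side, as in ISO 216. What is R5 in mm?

Let R0's short side be w mm. w · w√2 = 0.75 m² = 750,000 mm², so w ≈ 728.2 mm and w√2 ≈ 1029.9 mm → R0 = 728 × 1030 mm.
R1: ⌊1030/2⌋ × 728 = 515 × 728 mm
R2: ⌊728/2⌋ × 515 = 364 × 515 mm
R3: ⌊515/2⌋ × 364 = 257 × 364 mm
R4: ⌊364/2⌋ × 257 = 182 × 257 mm
R5: ⌊257/2⌋ × 182 = 128 × 182 mm

128 × 182 mm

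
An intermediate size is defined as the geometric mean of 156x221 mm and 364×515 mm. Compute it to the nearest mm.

238 × 337 mm

Short side: √(156 · 364) = √56784 ≈ 238.3 → 238 mm
Long side: √(221 · 515) = √113815 ≈ 337.4 → 337 mm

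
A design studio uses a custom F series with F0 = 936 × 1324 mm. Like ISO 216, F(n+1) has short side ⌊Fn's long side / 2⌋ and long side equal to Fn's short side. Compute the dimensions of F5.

165 × 234 mm

F1: ⌊1324/2⌋ × 936 = 662 × 936 mm
F2: ⌊936/2⌋ × 662 = 468 × 662 mm
F3: ⌊662/2⌋ × 468 = 331 × 468 mm
F4: ⌊468/2⌋ × 331 = 234 × 331 mm
F5: ⌊331/2⌋ × 234 = 165 × 234 mm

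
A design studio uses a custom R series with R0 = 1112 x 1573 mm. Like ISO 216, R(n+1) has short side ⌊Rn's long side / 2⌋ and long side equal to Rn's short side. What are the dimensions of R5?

196 × 278 mm

R1: ⌊1573/2⌋ × 1112 = 786 × 1112 mm
R2: ⌊1112/2⌋ × 786 = 556 × 786 mm
R3: ⌊786/2⌋ × 556 = 393 × 556 mm
R4: ⌊556/2⌋ × 393 = 278 × 393 mm
R5: ⌊393/2⌋ × 278 = 196 × 278 mm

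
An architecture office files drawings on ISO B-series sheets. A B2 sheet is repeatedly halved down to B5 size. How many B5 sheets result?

8

Each ISO step halves the sheet: 1 × B2 → 2 × B3 → 4 × B4 → 8 × B5
From B2 to B5 is 3 halving steps: 2^3 = 8.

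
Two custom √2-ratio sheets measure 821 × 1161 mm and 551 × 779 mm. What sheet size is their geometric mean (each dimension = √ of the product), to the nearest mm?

673 × 951 mm

Short side: √(821 · 551) = √452371 ≈ 672.6 → 673 mm
Long side: √(1161 · 779) = √904419 ≈ 951.0 → 951 mm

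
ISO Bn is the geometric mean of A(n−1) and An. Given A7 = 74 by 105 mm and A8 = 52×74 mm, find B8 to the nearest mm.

Short side: √(74 · 52) = √3848 ≈ 62.0 → 62 mm
Long side: √(105 · 74) = √7770 ≈ 88.1 → 88 mm

62 × 88 mm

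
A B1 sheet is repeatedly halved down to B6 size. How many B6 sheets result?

Each ISO step halves the sheet: 1 × B1 → 2 × B2 → 4 × B3 → 8 × B4 → …
From B1 to B6 is 5 halving steps: 2^5 = 32.

32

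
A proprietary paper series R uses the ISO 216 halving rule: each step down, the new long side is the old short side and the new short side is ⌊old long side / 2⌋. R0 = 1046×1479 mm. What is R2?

R1: ⌊1479/2⌋ × 1046 = 739 × 1046 mm
R2: ⌊1046/2⌋ × 739 = 523 × 739 mm

523 × 739 mm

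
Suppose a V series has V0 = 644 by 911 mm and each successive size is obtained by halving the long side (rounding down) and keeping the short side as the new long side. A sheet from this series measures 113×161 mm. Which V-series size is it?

V0: 644 × 911 mm
V1: 455 × 644 mm
V2: 322 × 455 mm
V3: 227 × 322 mm
V4: 161 × 227 mm
V5: 113 × 161 mm
V6: 80 × 113 mm
→ matches V5.

V5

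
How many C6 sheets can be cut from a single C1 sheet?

32

Each ISO step halves the sheet: 1 × C1 → 2 × C2 → 4 × C3 → 8 × C4 → …
From C1 to C6 is 5 halving steps: 2^5 = 32.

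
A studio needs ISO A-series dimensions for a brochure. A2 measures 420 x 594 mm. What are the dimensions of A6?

A3: ⌊594/2⌋ × 420 = 297 × 420 mm
A4: ⌊420/2⌋ × 297 = 210 × 297 mm
A5: ⌊297/2⌋ × 210 = 148 × 210 mm
A6: ⌊210/2⌋ × 148 = 105 × 148 mm

105 × 148 mm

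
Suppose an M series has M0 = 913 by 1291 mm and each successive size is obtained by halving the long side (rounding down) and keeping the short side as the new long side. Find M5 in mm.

M1: ⌊1291/2⌋ × 913 = 645 × 913 mm
M2: ⌊913/2⌋ × 645 = 456 × 645 mm
M3: ⌊645/2⌋ × 456 = 322 × 456 mm
M4: ⌊456/2⌋ × 322 = 228 × 322 mm
M5: ⌊322/2⌋ × 228 = 161 × 228 mm

161 × 228 mm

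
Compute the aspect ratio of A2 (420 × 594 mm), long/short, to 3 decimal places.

594 / 420 = 1.414
Matches √2 ≈ 1.414 — the ISO 216 defining ratio.

1.414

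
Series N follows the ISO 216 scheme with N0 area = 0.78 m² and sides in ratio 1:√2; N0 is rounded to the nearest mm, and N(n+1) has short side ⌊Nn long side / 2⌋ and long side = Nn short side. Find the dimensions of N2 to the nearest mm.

Let N0's short side be w mm. w · w√2 = 0.78 m² = 780,000 mm², so w ≈ 742.7 mm and w√2 ≈ 1050.3 mm → N0 = 743 × 1050 mm.
N1: ⌊1050/2⌋ × 743 = 525 × 743 mm
N2: ⌊743/2⌋ × 525 = 371 × 525 mm

371 × 525 mm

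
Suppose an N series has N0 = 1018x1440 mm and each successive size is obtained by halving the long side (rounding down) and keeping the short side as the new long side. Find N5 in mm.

180 × 254 mm

N1: ⌊1440/2⌋ × 1018 = 720 × 1018 mm
N2: ⌊1018/2⌋ × 720 = 509 × 720 mm
N3: ⌊720/2⌋ × 509 = 360 × 509 mm
N4: ⌊509/2⌋ × 360 = 254 × 360 mm
N5: ⌊360/2⌋ × 254 = 180 × 254 mm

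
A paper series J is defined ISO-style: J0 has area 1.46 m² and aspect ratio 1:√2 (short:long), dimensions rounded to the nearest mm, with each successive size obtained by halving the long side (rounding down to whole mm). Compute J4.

254 × 359 mm

Let J0's short side be w mm. w · w√2 = 1.46 m² = 1,460,000 mm², so w ≈ 1016.1 mm and w√2 ≈ 1436.9 mm → J0 = 1016 × 1437 mm.
J1: ⌊1437/2⌋ × 1016 = 718 × 1016 mm
J2: ⌊1016/2⌋ × 718 = 508 × 718 mm
J3: ⌊718/2⌋ × 508 = 359 × 508 mm
J4: ⌊508/2⌋ × 359 = 254 × 359 mm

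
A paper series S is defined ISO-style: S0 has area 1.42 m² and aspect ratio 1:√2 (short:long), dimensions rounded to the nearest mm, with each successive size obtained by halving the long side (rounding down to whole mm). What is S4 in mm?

250 × 354 mm

Let S0's short side be w mm. w · w√2 = 1.42 m² = 1,420,000 mm², so w ≈ 1002.0 mm and w√2 ≈ 1417.1 mm → S0 = 1002 × 1417 mm.
S1: ⌊1417/2⌋ × 1002 = 708 × 1002 mm
S2: ⌊1002/2⌋ × 708 = 501 × 708 mm
S3: ⌊708/2⌋ × 501 = 354 × 501 mm
S4: ⌊501/2⌋ × 354 = 250 × 354 mm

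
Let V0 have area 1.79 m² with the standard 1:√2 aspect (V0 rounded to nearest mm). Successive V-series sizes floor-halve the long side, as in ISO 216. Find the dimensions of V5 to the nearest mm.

198 × 281 mm

Let V0's short side be w mm. w · w√2 = 1.79 m² = 1,790,000 mm², so w ≈ 1125.0 mm and w√2 ≈ 1591.1 mm → V0 = 1125 × 1591 mm.
V1: ⌊1591/2⌋ × 1125 = 795 × 1125 mm
V2: ⌊1125/2⌋ × 795 = 562 × 795 mm
V3: ⌊795/2⌋ × 562 = 397 × 562 mm
V4: ⌊562/2⌋ × 397 = 281 × 397 mm
V5: ⌊397/2⌋ × 281 = 198 × 281 mm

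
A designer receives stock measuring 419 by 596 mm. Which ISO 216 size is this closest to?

Aspect ratio 596/419 ≈ 1.422 — close to the ISO √2 ≈ 1.414.
In the A-series (A0 area = 1 m²): A2 = 420 × 594 mm.
Off by 3 mm total — nearest standard size.

A2 (420 × 594 mm)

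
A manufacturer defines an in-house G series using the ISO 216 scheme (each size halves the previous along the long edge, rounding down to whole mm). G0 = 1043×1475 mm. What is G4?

260 × 368 mm

G1 = 737 × 1043 mm (from G0 by 1 halving).
G2: ⌊1043/2⌋ × 737 = 521 × 737 mm
G3: ⌊737/2⌋ × 521 = 368 × 521 mm
G4: ⌊521/2⌋ × 368 = 260 × 368 mm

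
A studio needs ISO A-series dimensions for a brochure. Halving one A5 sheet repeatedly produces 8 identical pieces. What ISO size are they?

8 = 2^3, so 3 halving steps.
A5 → A6 → … → A8 after 3 steps.

A8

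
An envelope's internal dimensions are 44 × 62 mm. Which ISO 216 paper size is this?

B9 (44 × 62 mm)

Aspect ratio 62/44 ≈ 1.409 — close to the ISO √2 ≈ 1.414.
In the B-series (B0 = 1000 × 1414 mm): B9 = 44 × 62 mm.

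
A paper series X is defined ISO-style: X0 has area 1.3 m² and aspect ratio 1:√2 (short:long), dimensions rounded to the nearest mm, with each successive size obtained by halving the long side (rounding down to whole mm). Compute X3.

339 × 479 mm

Let X0's short side be w mm. w · w√2 = 1.3 m² = 1,300,000 mm², so w ≈ 958.8 mm and w√2 ≈ 1355.9 mm → X0 = 959 × 1356 mm.
X1: ⌊1356/2⌋ × 959 = 678 × 959 mm
X2: ⌊959/2⌋ × 678 = 479 × 678 mm
X3: ⌊678/2⌋ × 479 = 339 × 479 mm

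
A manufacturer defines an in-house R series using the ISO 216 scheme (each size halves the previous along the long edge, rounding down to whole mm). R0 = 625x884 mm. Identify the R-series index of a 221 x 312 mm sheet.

R0: 625 × 884 mm
R1: 442 × 625 mm
R2: 312 × 442 mm
R3: 221 × 312 mm
R4: 156 × 221 mm
→ matches R3.

R3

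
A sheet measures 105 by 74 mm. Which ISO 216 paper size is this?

Aspect ratio 105/74 ≈ 1.419 — close to the ISO √2 ≈ 1.414.
In the A-series (A0 area = 1 m²): A7 = 74 × 105 mm.

A7 (74 × 105 mm)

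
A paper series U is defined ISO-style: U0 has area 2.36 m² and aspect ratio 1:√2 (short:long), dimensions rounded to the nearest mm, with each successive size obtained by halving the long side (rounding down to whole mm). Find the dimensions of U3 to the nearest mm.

456 × 646 mm

Let U0's short side be w mm. w · w√2 = 2.36 m² = 2,360,000 mm², so w ≈ 1291.8 mm and w√2 ≈ 1826.9 mm → U0 = 1292 × 1827 mm.
U1: ⌊1827/2⌋ × 1292 = 913 × 1292 mm
U2: ⌊1292/2⌋ × 913 = 646 × 913 mm
U3: ⌊913/2⌋ × 646 = 456 × 646 mm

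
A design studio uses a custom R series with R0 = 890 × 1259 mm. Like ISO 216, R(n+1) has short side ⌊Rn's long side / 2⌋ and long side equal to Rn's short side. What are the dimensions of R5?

157 × 222 mm

R1: ⌊1259/2⌋ × 890 = 629 × 890 mm
R2: ⌊890/2⌋ × 629 = 445 × 629 mm
R3: ⌊629/2⌋ × 445 = 314 × 445 mm
R4: ⌊445/2⌋ × 314 = 222 × 314 mm
R5: ⌊314/2⌋ × 222 = 157 × 222 mm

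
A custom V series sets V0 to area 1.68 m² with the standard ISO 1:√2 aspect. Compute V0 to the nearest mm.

1090 × 1541 mm

Let the short side be w mm. Then w · w√2 = 1.68 m² = 1,680,000 mm².
w² = 1,680,000/√2, so w ≈ 1089.9 mm; long side = w√2 ≈ 1541.4 mm.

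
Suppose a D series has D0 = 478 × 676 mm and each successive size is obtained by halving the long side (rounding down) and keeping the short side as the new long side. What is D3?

169 × 239 mm

D1: ⌊676/2⌋ × 478 = 338 × 478 mm
D2: ⌊478/2⌋ × 338 = 239 × 338 mm
D3: ⌊338/2⌋ × 239 = 169 × 239 mm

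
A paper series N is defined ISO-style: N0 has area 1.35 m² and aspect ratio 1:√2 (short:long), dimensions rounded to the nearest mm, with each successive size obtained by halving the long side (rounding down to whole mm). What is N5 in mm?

172 × 244 mm

Let N0's short side be w mm. w · w√2 = 1.35 m² = 1,350,000 mm², so w ≈ 977.0 mm and w√2 ≈ 1381.7 mm → N0 = 977 × 1382 mm.
N1: ⌊1382/2⌋ × 977 = 691 × 977 mm
N2: ⌊977/2⌋ × 691 = 488 × 691 mm
N3: ⌊691/2⌋ × 488 = 345 × 488 mm
N4: ⌊488/2⌋ × 345 = 244 × 345 mm
N5: ⌊345/2⌋ × 244 = 172 × 244 mm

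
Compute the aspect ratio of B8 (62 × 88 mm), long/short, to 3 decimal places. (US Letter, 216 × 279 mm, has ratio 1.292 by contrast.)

88 / 62 = 1.419
ISO 216 targets √2 ≈ 1.414; the +0.005 deviation is from mm rounding.

1.419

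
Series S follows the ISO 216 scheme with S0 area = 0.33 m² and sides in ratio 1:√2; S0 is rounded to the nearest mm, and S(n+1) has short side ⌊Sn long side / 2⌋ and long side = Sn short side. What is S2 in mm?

Let S0's short side be w mm. w · w√2 = 0.33 m² = 330,000 mm², so w ≈ 483.1 mm and w√2 ≈ 683.1 mm → S0 = 483 × 683 mm.
S1: ⌊683/2⌋ × 483 = 341 × 483 mm
S2: ⌊483/2⌋ × 341 = 241 × 341 mm

241 × 341 mm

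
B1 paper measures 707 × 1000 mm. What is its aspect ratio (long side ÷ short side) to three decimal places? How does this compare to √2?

1000 / 707 = 1.414
Matches √2 ≈ 1.414 — the ISO 216 defining ratio.

1.414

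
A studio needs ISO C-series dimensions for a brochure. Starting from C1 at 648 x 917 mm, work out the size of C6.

114 × 162 mm

C2: ⌊917/2⌋ × 648 = 458 × 648 mm
C3: ⌊648/2⌋ × 458 = 324 × 458 mm
C4: ⌊458/2⌋ × 324 = 229 × 324 mm
C5: ⌊324/2⌋ × 229 = 162 × 229 mm
C6: ⌊229/2⌋ × 162 = 114 × 162 mm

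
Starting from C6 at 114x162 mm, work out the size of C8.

C7: ⌊162/2⌋ × 114 = 81 × 114 mm
C8: ⌊114/2⌋ × 81 = 57 × 81 mm

57 × 81 mm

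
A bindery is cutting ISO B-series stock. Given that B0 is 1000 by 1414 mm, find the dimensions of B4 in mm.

250 × 353 mm

B1: ⌊1414/2⌋ × 1000 = 707 × 1000 mm
B2: ⌊1000/2⌋ × 707 = 500 × 707 mm
B3: ⌊707/2⌋ × 500 = 353 × 500 mm
B4: ⌊500/2⌋ × 353 = 250 × 353 mm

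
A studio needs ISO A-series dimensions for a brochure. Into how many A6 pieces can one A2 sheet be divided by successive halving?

16

Each ISO step halves the sheet: 1 × A2 → 2 × A3 → 4 × A4 → 8 × A5 → …
From A2 to A6 is 4 halving steps: 2^4 = 16.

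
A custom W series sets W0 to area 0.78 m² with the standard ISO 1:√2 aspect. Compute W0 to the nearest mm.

Let the short side be w mm. Then w · w√2 = 0.78 m² = 780,000 mm².
w² = 780,000/√2, so w ≈ 742.7 mm; long side = w√2 ≈ 1050.3 mm.

743 × 1050 mm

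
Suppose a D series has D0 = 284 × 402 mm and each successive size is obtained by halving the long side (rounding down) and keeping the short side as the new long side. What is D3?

100 × 142 mm

D1: ⌊402/2⌋ × 284 = 201 × 284 mm
D2: ⌊284/2⌋ × 201 = 142 × 201 mm
D3: ⌊201/2⌋ × 142 = 100 × 142 mm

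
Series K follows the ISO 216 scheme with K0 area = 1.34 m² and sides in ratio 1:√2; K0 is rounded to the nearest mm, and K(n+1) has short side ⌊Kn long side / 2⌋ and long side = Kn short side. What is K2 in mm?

Let K0's short side be w mm. w · w√2 = 1.34 m² = 1,340,000 mm², so w ≈ 973.4 mm and w√2 ≈ 1376.6 mm → K0 = 973 × 1377 mm.
K1: ⌊1377/2⌋ × 973 = 688 × 973 mm
K2: ⌊973/2⌋ × 688 = 486 × 688 mm

486 × 688 mm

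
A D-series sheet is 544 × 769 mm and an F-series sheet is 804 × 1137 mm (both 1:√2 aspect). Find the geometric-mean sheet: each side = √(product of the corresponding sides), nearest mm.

661 × 935 mm

Short side: √(544 · 804) = √437376 ≈ 661.3 → 661 mm
Long side: √(769 · 1137) = √874353 ≈ 935.1 → 935 mm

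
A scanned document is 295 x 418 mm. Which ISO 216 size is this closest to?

Aspect ratio 418/295 ≈ 1.417 — close to the ISO √2 ≈ 1.414.
In the A-series (A0 area = 1 m²): A3 = 297 × 420 mm.
Off by 4 mm total — nearest standard size.

A3 (297 × 420 mm)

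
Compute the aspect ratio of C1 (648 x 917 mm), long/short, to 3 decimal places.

917 / 648 = 1.415
Matches √2 ≈ 1.414 — the ISO 216 defining ratio.

1.415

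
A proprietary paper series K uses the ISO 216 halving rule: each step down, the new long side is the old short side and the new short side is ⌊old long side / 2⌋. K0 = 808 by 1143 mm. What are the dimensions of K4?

202 × 285 mm

K1 = 571 × 808 mm (from K0 by 1 halving).
K2: ⌊808/2⌋ × 571 = 404 × 571 mm
K3: ⌊571/2⌋ × 404 = 285 × 404 mm
K4: ⌊404/2⌋ × 285 = 202 × 285 mm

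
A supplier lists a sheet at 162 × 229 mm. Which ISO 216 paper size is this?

Aspect ratio 229/162 ≈ 1.414 — close to the ISO √2 ≈ 1.414.
In the C-series (envelope sizes, between A and B): C5 = 162 × 229 mm.

C5 (162 × 229 mm)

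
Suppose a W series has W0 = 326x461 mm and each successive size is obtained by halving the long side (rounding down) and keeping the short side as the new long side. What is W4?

81 × 115 mm

W1: ⌊461/2⌋ × 326 = 230 × 326 mm
W2: ⌊326/2⌋ × 230 = 163 × 230 mm
W3: ⌊230/2⌋ × 163 = 115 × 163 mm
W4: ⌊163/2⌋ × 115 = 81 × 115 mm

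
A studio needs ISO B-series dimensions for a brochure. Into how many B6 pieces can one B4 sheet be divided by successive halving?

Each ISO step halves the sheet: 1 × B4 → 2 × B5 → 4 × B6
From B4 to B6 is 2 halving steps: 2^2 = 4.

4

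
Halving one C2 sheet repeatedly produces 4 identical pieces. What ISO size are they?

4 = 2^2, so 2 halving steps.
C2 → C3 → … → C4 after 2 steps.

C4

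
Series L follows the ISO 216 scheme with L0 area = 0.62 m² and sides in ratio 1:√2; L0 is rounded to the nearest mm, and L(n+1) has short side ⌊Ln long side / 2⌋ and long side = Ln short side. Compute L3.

Let L0's short side be w mm. w · w√2 = 0.62 m² = 620,000 mm², so w ≈ 662.1 mm and w√2 ≈ 936.4 mm → L0 = 662 × 936 mm.
L1: ⌊936/2⌋ × 662 = 468 × 662 mm
L2: ⌊662/2⌋ × 468 = 331 × 468 mm
L3: ⌊468/2⌋ × 331 = 234 × 331 mm

234 × 331 mm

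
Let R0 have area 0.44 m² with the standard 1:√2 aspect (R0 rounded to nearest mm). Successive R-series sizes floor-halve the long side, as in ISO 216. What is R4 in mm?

139 × 197 mm

Let R0's short side be w mm. w · w√2 = 0.44 m² = 440,000 mm², so w ≈ 557.8 mm and w√2 ≈ 788.8 mm → R0 = 558 × 789 mm.
R1: ⌊789/2⌋ × 558 = 394 × 558 mm
R2: ⌊558/2⌋ × 394 = 279 × 394 mm
R3: ⌊394/2⌋ × 279 = 197 × 279 mm
R4: ⌊279/2⌋ × 197 = 139 × 197 mm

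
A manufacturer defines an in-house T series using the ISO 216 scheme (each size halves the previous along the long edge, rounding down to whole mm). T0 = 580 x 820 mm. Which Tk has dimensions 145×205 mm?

T0: 580 × 820 mm
T1: 410 × 580 mm
T2: 290 × 410 mm
T3: 205 × 290 mm
T4: 145 × 205 mm
T5: 102 × 145 mm
→ matches T4.

T4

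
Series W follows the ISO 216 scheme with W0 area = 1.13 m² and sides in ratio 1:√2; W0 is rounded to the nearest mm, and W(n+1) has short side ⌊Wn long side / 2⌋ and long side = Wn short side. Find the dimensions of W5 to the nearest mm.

Let W0's short side be w mm. w · w√2 = 1.13 m² = 1,130,000 mm², so w ≈ 893.9 mm and w√2 ≈ 1264.1 mm → W0 = 894 × 1264 mm.
W1: ⌊1264/2⌋ × 894 = 632 × 894 mm
W2: ⌊894/2⌋ × 632 = 447 × 632 mm
W3: ⌊632/2⌋ × 447 = 316 × 447 mm
W4: ⌊447/2⌋ × 316 = 223 × 316 mm
W5: ⌊316/2⌋ × 223 = 158 × 223 mm

158 × 223 mm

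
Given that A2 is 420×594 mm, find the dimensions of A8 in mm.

52 × 74 mm

A3: ⌊594/2⌋ × 420 = 297 × 420 mm
A4: ⌊420/2⌋ × 297 = 210 × 297 mm
A5: ⌊297/2⌋ × 210 = 148 × 210 mm
A6: ⌊210/2⌋ × 148 = 105 × 148 mm
A7: ⌊148/2⌋ × 105 = 74 × 105 mm
A8: ⌊105/2⌋ × 74 = 52 × 74 mm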